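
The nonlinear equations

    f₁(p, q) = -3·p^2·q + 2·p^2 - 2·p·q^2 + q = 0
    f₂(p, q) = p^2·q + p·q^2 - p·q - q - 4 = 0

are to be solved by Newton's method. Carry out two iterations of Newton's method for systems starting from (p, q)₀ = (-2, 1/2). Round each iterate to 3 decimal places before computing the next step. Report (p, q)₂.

(-2.193, 1.143)

At (-2, 1/2): F = (3.500, -2.000).
Jacobian J = [[-6·p·q + 4·p - 2·q^2, -3·p^2 - 4·p·q + 1], [2·p·q + q^2 - q, p^2 + 2·p·q - p - 1]].
At the point, J = [[-2.500, -7.000], [-2.250, 3.000]] (det J = -23.250).
Solving J·Δ = −F gives Δ = (-0.151, 0.554).
Then the next iterate is (p, q)₁ = (-2.151, 1.054).
Round to (-2.151, 1.054) and repeat: F = (0.45682, -0.29978), J = [[2.77709, -3.81179], [-4.47739, 1.24349]].
Δ = (-0.042, 0.089), so (p, q)₂ = (-2.193, 1.143).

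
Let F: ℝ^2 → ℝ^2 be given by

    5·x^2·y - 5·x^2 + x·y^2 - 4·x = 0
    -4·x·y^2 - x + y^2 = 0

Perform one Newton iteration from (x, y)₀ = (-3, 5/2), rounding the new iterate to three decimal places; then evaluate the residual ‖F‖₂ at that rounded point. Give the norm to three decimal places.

At (-3, 5/2): F = (60.750, 84.250).
Jacobian J = [[10·x·y - 10·x + y^2 - 4, 5·x^2 + 2·x·y], [-4·y^2 - 1, -8·x·y + 2·y]].
At the point, J = [[-42.750, 30.000], [-26.000, 65.000]] (det J = -1998.750).
Solving J·Δ = −F gives Δ = (0.711, -1.012).
Then the next iterate is (x, y)₁ = (-2.289, 1.488).
Re-evaluating at (-2.289, 1.488): F = (16.87226, 24.77585), so ‖F‖₂ = 29.975.

29.975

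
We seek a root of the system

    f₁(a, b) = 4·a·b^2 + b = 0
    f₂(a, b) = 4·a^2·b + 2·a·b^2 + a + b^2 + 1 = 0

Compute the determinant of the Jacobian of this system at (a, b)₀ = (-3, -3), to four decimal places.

-4267.0000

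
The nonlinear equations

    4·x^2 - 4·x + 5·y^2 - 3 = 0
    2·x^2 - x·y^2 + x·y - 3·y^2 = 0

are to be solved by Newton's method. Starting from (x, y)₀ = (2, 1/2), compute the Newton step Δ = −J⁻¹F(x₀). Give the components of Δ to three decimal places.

(-0.744, 0.536)

At (2, 1/2): F = (6.250, 7.750).
Jacobian J = [[8·x - 4, 10·y], [4·x - y^2 + y, -2·x·y + x - 6·y]].
At the point, J = [[12.000, 5.000], [8.250, -3.000]] (det J = -77.250).
Solving J·Δ = −F gives Δ = (-0.744, 0.536).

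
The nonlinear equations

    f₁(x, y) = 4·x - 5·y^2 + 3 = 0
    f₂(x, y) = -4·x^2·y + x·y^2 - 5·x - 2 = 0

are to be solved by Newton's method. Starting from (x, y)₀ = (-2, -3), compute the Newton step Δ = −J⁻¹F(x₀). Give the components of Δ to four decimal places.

At (-2, -3): F = (-50.0000, 38.0000).
Jacobian J = [[4, -10·y], [-8·x·y + y^2 - 5, -4·x^2 + 2·x·y]].
At the point, J = [[4.0000, 30.0000], [-44.0000, -4.0000]] (det J = 1304.0000).
Solving J·Δ = −F gives Δ = (0.7209, 1.5706).

(0.7209, 1.5706)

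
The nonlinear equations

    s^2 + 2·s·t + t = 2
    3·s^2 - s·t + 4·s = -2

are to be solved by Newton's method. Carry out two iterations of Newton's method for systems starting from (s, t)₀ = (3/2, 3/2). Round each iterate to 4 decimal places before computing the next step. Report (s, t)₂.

(-0.2262, 2.3796)

At (3/2, 3/2): F = (6.2500, 12.5000).
Jacobian J = [[2·s + 2·t, 2·s + 1], [6·s - t + 4, -s]].
At the point, J = [[6.0000, 4.0000], [11.5000, -1.5000]] (det J = -55.0000).
Solving J·Δ = −F gives Δ = (-1.0795, 0.0568).
Then the next iterate is (s, t)₁ = (0.4205, 1.5568).
Round to (0.4205, 1.5568) and repeat: F = (1.042889, 3.557826), J = [[3.9546, 1.8410], [4.9662, -0.4205]].
Δ = (-0.6467, 0.8228), so (s, t)₂ = (-0.2262, 2.3796).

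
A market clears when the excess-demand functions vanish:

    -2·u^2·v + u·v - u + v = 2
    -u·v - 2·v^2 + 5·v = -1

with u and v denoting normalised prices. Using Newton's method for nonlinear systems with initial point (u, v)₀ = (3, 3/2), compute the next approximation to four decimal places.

(1.0204, 2.1173)

At (3, 3/2): F = (-26.0000, -0.5000).
Jacobian J = [[-4·u·v + v - 1, -2·u^2 + u + 1], [-v, -u - 4·v + 5]].
At the point, J = [[-17.5000, -14.0000], [-1.5000, -4.0000]] (det J = 49.0000).
Solving J·Δ = −F gives Δ = (-1.9796, 0.6173).
Then the next iterate is (u, v)₁ = (1.0204, 2.1173).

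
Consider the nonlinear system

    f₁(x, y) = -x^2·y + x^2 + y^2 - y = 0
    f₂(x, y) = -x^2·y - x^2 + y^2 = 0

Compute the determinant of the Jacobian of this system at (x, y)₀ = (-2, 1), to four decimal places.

24.0000

J = [[-2·x·y + 2·x, -x^2 + 2·y - 1], [-2·x·y - 2·x, -x^2 + 2·y]].
At the point, J = [[0.0000, -3.0000], [8.0000, -2.0000]].
det J = 24.0000.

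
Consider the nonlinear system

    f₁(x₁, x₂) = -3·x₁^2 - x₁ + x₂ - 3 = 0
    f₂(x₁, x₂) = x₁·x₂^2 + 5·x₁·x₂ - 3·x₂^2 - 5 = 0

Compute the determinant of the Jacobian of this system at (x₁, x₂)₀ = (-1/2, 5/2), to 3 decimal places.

-58.750

J = [[-6·x₁ - 1, 1], [x₂^2 + 5·x₂, 2·x₁·x₂ + 5·x₁ - 6·x₂]].
At the point, J = [[2.000, 1.000], [18.750, -20.000]].
det J = -58.750.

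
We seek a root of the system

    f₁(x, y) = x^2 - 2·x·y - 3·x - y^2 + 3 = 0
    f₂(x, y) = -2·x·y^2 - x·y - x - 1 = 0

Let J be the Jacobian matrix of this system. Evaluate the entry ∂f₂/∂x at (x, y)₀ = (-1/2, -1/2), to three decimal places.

-1.000

∂f₂/∂x = -2·y^2 - y - 1.
At (-1/2, -1/2) this is -1.000.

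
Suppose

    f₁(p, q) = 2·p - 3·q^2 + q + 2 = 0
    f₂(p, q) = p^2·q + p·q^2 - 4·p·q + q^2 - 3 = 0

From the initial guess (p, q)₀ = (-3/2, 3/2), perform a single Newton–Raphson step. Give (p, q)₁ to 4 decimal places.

(-1.0464, 0.8321)

At (-3/2, 3/2): F = (-6.2500, 8.2500).
Jacobian J = [[2, -6·q + 1], [2·p·q + q^2 - 4·q, p^2 + 2·p·q - 4·p + 2·q]].
At the point, J = [[2.0000, -8.0000], [-8.2500, 6.7500]] (det J = -52.5000).
Solving J·Δ = −F gives Δ = (0.4536, -0.6679).
Then the next iterate is (p, q)₁ = (-1.0464, 0.8321).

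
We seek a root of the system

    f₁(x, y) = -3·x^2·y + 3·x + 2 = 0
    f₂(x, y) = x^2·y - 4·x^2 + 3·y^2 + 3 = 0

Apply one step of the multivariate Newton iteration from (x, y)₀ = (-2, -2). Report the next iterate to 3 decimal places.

At (-2, -2): F = (20.000, -9.000).
Jacobian J = [[-6·x·y + 3, -3·x^2], [2·x·y - 8·x, x^2 + 6·y]].
At the point, J = [[-21.000, -12.000], [24.000, -8.000]] (det J = 456.000).
Solving J·Δ = −F gives Δ = (0.588, 0.638).
Then the next iterate is (x, y)₁ = (-1.412, -1.362).

(-1.412, -1.362)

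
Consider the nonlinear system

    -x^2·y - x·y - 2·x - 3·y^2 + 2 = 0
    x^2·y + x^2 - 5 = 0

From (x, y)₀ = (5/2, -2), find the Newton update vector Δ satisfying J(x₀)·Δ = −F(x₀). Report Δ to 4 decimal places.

(-0.6627, 1.2698)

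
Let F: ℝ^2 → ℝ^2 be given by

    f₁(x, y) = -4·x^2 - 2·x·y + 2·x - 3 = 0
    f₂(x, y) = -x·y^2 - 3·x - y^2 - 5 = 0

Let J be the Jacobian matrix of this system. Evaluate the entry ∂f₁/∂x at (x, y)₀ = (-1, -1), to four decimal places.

∂f₁/∂x = -8·x - 2·y + 2.
At (-1, -1) this is 12.0000.

12.0000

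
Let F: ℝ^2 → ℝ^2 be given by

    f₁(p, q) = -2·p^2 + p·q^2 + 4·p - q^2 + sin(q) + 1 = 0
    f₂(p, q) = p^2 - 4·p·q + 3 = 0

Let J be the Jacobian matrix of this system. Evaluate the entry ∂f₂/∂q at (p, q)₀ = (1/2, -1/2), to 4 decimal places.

-2.0000

∂f₂/∂q = -4·p.
At (1/2, -1/2) this is -2.0000.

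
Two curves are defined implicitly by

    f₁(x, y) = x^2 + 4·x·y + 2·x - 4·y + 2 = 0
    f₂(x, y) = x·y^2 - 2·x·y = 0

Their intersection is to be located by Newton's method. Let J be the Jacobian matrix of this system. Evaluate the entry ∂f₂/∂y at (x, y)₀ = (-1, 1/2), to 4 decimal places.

1.0000

∂f₂/∂y = 2·x·y - 2·x.
At (-1, 1/2) this is 1.0000.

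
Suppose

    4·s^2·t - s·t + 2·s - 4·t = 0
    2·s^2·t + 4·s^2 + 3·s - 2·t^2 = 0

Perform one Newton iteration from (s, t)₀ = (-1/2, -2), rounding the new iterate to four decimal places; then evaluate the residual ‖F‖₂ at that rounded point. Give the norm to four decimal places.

At (-1/2, -2): F = (4.0000, -9.5000).
Jacobian J = [[8·s·t - t + 2, 4·s^2 - s - 4], [4·s·t + 8·s + 3, 2·s^2 - 4·t]].
At the point, J = [[12.0000, -2.5000], [3.0000, 8.5000]] (det J = 109.5000).
Solving J·Δ = −F gives Δ = (-0.0936, 1.1507).
Then the next iterate is (s, t)₁ = (-0.5936, -0.8493).
Re-evaluating at (-0.5936, -0.8493): F = (0.508815, -2.412497), so ‖F‖₂ = 2.4656.

2.4656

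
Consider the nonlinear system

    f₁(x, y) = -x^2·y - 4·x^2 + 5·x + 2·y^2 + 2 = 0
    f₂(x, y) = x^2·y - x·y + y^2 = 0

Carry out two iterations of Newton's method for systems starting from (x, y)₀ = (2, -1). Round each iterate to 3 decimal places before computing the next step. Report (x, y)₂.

(1.475, 0.023)

At (2, -1): F = (2.000, -1.000).
Jacobian J = [[-2·x·y - 8·x + 5, -x^2 + 4·y], [2·x·y - y, x^2 - x + 2·y]].
At the point, J = [[-7.000, -8.000], [-3.000, 0.000]] (det J = -24.000).
Solving J·Δ = −F gives Δ = (-0.333, 0.542).
Then the next iterate is (x, y)₁ = (1.667, -0.458).
Round to (1.667, -0.458) and repeat: F = (0.91170, -0.29948), J = [[-6.80903, -4.61089], [-1.06897, 0.19589]].
Δ = (-0.192, 0.481), so (x, y)₂ = (1.475, 0.023).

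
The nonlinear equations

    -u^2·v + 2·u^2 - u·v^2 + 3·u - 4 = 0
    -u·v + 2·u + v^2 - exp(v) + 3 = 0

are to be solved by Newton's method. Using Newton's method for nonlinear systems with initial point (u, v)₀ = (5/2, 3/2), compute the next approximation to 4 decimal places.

(6.4189, 2.4990)

At (5/2, 3/2): F = (1.0000, 2.018311).
Jacobian J = [[-2·u·v + 4·u - v^2 + 3, -u^2 - 2·u·v], [-v + 2, -u + 2·v - exp(v)]].
At the point, J = [[3.2500, -13.7500], [0.5000, -3.981689]] (det J = -6.065489).
Solving J·Δ = −F gives Δ = (3.9189, 0.9990).
Then the next iterate is (u, v)₁ = (6.4189, 2.4990).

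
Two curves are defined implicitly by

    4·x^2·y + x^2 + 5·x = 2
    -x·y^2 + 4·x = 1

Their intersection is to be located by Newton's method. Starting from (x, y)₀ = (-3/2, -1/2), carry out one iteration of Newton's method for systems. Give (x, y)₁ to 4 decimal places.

(0.1885, -0.6954)

At (-3/2, -1/2): F = (-11.7500, -6.6250).
Jacobian J = [[8·x·y + 2·x + 5, 4·x^2], [-y^2 + 4, -2·x·y]].
At the point, J = [[8.0000, 9.0000], [3.7500, -1.5000]] (det J = -45.7500).
Solving J·Δ = −F gives Δ = (1.6885, -0.1954).
Then the next iterate is (x, y)₁ = (0.1885, -0.6954).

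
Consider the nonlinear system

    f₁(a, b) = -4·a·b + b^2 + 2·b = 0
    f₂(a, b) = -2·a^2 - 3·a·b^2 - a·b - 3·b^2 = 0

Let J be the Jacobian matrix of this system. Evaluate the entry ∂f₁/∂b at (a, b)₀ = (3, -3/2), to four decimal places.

-13.0000

∂f₁/∂b = -4·a + 2·b + 2.
At (3, -3/2) this is -13.0000.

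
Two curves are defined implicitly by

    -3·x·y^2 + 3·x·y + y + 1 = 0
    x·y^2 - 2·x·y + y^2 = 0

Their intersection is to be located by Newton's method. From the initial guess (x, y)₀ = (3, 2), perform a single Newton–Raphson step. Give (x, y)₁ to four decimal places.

At (3, 2): F = (-15.0000, 4.0000).
Jacobian J = [[-3·y^2 + 3·y, -6·x·y + 3·x + 1], [y^2 - 2·y, 2·x·y - 2·x + 2·y]].
At the point, J = [[-6.0000, -26.0000], [0.0000, 10.0000]] (det J = -60.0000).
Solving J·Δ = −F gives Δ = (-0.7667, -0.4000).
Then the next iterate is (x, y)₁ = (2.2333, 1.6000).

(2.2333, 1.6000)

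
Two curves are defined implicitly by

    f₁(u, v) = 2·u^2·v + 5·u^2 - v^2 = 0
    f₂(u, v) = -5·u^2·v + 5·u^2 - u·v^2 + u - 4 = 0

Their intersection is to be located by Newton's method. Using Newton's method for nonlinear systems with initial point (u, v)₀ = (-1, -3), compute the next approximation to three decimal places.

(-0.773, -1.807)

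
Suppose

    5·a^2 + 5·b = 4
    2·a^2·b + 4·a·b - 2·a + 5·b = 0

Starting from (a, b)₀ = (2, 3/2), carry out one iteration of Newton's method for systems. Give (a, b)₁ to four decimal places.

(0.9529, 0.9882)

At (2, 3/2): F = (23.5000, 27.5000).
Jacobian J = [[10·a, 5], [4·a·b + 4·b - 2, 2·a^2 + 4·a + 5]].
At the point, J = [[20.0000, 5.0000], [16.0000, 21.0000]] (det J = 340.0000).
Solving J·Δ = −F gives Δ = (-1.0471, -0.5118).
Then the next iterate is (a, b)₁ = (0.9529, 0.9882).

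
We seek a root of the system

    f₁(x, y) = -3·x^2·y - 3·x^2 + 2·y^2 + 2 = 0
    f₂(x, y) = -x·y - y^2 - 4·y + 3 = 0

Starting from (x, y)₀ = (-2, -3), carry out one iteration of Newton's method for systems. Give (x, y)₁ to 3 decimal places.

(5.333, -8.500)

At (-2, -3): F = (44.000, 0.000).
Jacobian J = [[-6·x·y - 6·x, -3·x^2 + 4·y], [-y, -x - 2·y - 4]].
At the point, J = [[-24.000, -24.000], [3.000, 4.000]] (det J = -24.000).
Solving J·Δ = −F gives Δ = (7.333, -5.500).
Then the next iterate is (x, y)₁ = (5.333, -8.500).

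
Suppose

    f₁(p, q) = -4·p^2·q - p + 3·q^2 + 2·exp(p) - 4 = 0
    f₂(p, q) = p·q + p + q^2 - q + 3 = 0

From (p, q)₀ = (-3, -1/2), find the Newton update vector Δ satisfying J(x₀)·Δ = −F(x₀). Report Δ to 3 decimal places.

At (-3, -1/2): F = (17.84957, 2.250).
Jacobian J = [[-8·p·q + 2·exp(p) - 1, -4·p^2 + 6·q], [q + 1, p + 2·q - 1]].
At the point, J = [[-12.90043, -39.000], [0.500, -5.000]] (det J = 84.00213).
Solving J·Δ = −F gives Δ = (0.018, 0.452).

(0.018, 0.452)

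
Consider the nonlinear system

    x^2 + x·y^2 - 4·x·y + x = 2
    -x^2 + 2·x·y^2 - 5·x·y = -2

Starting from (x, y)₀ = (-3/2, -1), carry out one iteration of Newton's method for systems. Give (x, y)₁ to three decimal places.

At (-3/2, -1): F = (-8.750, -10.750).
Jacobian J = [[2·x + y^2 - 4·y + 1, 2·x·y - 4·x], [-2·x + 2·y^2 - 5·y, 4·x·y - 5·x]].
At the point, J = [[3.000, 9.000], [10.000, 13.500]] (det J = -49.500).
Solving J·Δ = −F gives Δ = (-0.432, 1.116).
Then the next iterate is (x, y)₁ = (-1.932, 0.116).

(-1.932, 0.116)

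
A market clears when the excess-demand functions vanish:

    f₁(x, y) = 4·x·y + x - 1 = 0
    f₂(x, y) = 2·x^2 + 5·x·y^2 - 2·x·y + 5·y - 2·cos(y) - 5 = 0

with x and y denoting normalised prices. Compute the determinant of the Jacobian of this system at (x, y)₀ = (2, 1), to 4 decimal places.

25.4147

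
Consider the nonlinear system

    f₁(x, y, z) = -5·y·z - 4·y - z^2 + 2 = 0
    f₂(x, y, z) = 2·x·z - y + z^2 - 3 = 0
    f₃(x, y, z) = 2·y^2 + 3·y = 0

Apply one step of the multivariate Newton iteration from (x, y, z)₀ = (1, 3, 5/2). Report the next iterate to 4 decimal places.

At (1, 3, 5/2): F = (-53.7500, 5.2500, 27.0000).
Jacobian J = [[0, -5·z - 4, -5·y - 2·z], [2·z, -1, 2·x + 2·z], [0, 4·y + 3, 0]].
At the point, J = [[0.0000, -16.5000, -20.0000], [5.0000, -1.0000, 7.0000], [0.0000, 15.0000, 0.0000]] (det J = -1500.0000).
Solving J·Δ = −F gives Δ = (0.2735, -1.8000, -1.2025).
Then the next iterate is (x, y, z)₁ = (1.2735, 1.2000, 1.2975).

(1.2735, 1.2000, 1.2975)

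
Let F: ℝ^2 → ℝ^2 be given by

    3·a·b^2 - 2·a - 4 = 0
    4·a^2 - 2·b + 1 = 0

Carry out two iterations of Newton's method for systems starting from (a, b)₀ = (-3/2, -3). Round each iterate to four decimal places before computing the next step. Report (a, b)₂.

At (-3/2, -3): F = (-41.5000, 16.0000).
Jacobian J = [[3·b^2 - 2, 6·a·b], [8·a, -2]].
At the point, J = [[25.0000, 27.0000], [-12.0000, -2.0000]] (det J = 274.0000).
Solving J·Δ = −F gives Δ = (1.2737, 0.3577).
Then the next iterate is (a, b)₁ = (-0.2263, -2.6423).
Round to (-0.2263, -2.6423) and repeat: F = (-8.287310, 6.489447), J = [[18.945248, 3.587715], [-1.8104, -2.0000]].
Δ = (-0.2137, 3.4381), so (a, b)₂ = (-0.4400, 0.7958).

(-0.4400, 0.7958)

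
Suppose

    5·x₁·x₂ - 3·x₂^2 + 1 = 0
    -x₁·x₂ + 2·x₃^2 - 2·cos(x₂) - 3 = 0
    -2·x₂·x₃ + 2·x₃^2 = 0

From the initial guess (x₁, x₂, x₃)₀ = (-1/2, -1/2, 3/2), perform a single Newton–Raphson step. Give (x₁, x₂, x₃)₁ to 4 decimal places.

(0.5834, 1.9171, 1.6788)

At (-1/2, -1/2, 3/2): F = (1.5000, -0.505165, 6.0000).
Jacobian J = [[5·x₂, 5·x₁ - 6·x₂, 0], [-x₂, -x₁ + 2·sin(x₂), 4·x₃], [0, -2·x₃, -2·x₂ + 4·x₃]].
At the point, J = [[-2.5000, 0.5000, 0.0000], [0.5000, -0.458851, 6.0000], [0.0000, -3.0000, 7.0000]] (det J = -38.720106).
Solving J·Δ = −F gives Δ = (1.0834, 2.4171, 0.1788).
Then the next iterate is (x₁, x₂, x₃)₁ = (0.5834, 1.9171, 1.6788).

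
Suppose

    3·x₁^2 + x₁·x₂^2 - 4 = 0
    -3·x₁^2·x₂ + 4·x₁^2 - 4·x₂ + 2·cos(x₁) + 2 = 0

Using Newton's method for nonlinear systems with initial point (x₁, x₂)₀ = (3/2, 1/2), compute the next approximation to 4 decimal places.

(1.1077, 0.8355)

At (3/2, 1/2): F = (3.1250, 5.766474).
Jacobian J = [[6·x₁ + x₂^2, 2·x₁·x₂], [-6·x₁·x₂ + 8·x₁ - 2·sin(x₁), -3·x₁^2 - 4]].
At the point, J = [[9.2500, 1.5000], [5.505010, -10.7500]] (det J = -107.695015).
Solving J·Δ = −F gives Δ = (-0.3923, 0.3355).
Then the next iterate is (x₁, x₂)₁ = (1.1077, 0.8355).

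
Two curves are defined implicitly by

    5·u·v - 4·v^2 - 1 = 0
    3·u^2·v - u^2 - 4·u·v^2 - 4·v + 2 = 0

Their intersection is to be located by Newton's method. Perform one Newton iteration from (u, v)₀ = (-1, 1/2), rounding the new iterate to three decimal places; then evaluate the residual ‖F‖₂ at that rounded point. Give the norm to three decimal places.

1.414

At (-1, 1/2): F = (-4.500, 1.500).
Jacobian J = [[5·v, 5·u - 8·v], [6·u·v - 2·u - 4·v^2, 3·u^2 - 8·u·v - 4]].
At the point, J = [[2.500, -9.000], [-2.000, 3.000]] (det J = -10.500).
Solving J·Δ = −F gives Δ = (0.000, -0.500).
Then the next iterate is (u, v)₁ = (-1.000, 0.000).
Re-evaluating at (-1.000, 0.000): F = (-1.000, 1.000), so ‖F‖₂ = 1.414.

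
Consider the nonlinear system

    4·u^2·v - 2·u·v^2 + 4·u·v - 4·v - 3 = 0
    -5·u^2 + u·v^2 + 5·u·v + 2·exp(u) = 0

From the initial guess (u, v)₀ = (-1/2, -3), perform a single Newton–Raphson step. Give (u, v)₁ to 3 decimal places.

(5.974, -11.685)

At (-1/2, -3): F = (21.000, 2.96306).
Jacobian J = [[8·u·v - 2·v^2 + 4·v, 4·u^2 - 4·u·v + 4·u - 4], [-10·u + v^2 + 5·v + 2·exp(u), 2·u·v + 5·u]].
At the point, J = [[-18.000, -11.000], [0.21306, 0.500]] (det J = -6.65633).
Solving J·Δ = −F gives Δ = (6.474, -8.685).
Then the next iterate is (u, v)₁ = (5.974, -11.685).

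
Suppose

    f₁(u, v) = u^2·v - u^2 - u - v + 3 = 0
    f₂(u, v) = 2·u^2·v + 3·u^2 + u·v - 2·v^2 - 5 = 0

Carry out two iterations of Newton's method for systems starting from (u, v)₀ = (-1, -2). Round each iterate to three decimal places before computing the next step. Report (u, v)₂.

At (-1, -2): F = (3.000, -12.000).
Jacobian J = [[2·u·v - 2·u - 1, u^2 - 1], [4·u·v + 6·u + v, 2·u^2 + u - 4·v]].
At the point, J = [[5.000, 0.000], [0.000, 9.000]] (det J = 45.000).
Solving J·Δ = −F gives Δ = (-0.600, 1.333).
Then the next iterate is (u, v)₁ = (-1.600, -0.667).
Round to (-1.600, -0.667) and repeat: F = (0.99948, -0.55762), J = [[4.33440, 1.560], [-5.99820, 6.188]].
Δ = (-0.195, -0.099), so (u, v)₂ = (-1.795, -0.766).

(-1.795, -0.766)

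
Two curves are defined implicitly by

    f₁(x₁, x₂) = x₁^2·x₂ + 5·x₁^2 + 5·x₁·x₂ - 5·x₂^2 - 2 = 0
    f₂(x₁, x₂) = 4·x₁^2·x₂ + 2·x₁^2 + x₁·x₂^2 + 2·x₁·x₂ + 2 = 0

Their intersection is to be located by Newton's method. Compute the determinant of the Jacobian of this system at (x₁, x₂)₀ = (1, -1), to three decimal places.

92.000

J = [[2·x₁·x₂ + 10·x₁ + 5·x₂, x₁^2 + 5·x₁ - 10·x₂], [8·x₁·x₂ + 4·x₁ + x₂^2 + 2·x₂, 4·x₁^2 + 2·x₁·x₂ + 2·x₁]].
At the point, J = [[3.000, 16.000], [-5.000, 4.000]].
det J = 92.000.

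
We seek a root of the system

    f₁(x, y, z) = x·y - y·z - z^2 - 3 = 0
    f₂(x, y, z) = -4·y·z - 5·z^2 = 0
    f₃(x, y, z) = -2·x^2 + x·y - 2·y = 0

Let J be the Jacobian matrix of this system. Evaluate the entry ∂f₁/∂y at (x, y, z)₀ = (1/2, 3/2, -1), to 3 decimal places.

1.500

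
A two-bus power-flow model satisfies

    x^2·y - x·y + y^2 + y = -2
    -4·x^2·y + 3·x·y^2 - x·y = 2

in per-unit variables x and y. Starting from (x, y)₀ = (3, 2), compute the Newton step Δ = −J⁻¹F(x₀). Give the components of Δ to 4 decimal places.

(-1.0928, -0.8247)

At (3, 2): F = (20.0000, -44.0000).
Jacobian J = [[2·x·y - y, x^2 - x + 2·y + 1], [-8·x·y + 3·y^2 - y, -4·x^2 + 6·x·y - x]].
At the point, J = [[10.0000, 11.0000], [-38.0000, -3.0000]] (det J = 388.0000).
Solving J·Δ = −F gives Δ = (-1.0928, -0.8247).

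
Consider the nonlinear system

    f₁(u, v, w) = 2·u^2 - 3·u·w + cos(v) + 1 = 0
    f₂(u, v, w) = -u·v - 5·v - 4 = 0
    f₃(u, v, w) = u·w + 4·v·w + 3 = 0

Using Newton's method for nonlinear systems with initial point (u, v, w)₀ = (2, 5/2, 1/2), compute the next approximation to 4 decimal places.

(0.7186, -0.1138, 0.2390)

At (2, 5/2, 1/2): F = (5.198856, -21.5000, 9.0000).
Jacobian J = [[4·u - 3·w, -sin(v), -3·u], [-v, -u - 5, 0], [w, 4·w, u + 4·v]].
At the point, J = [[6.5000, -0.598472, -6.0000], [-2.5000, -7.0000, 0.0000], [0.5000, 2.0000, 12.0000]] (det J = -554.954164).
Solving J·Δ = −F gives Δ = (-1.2814, -2.6138, -0.2610).
Then the next iterate is (u, v, w)₁ = (0.7186, -0.1138, 0.2390).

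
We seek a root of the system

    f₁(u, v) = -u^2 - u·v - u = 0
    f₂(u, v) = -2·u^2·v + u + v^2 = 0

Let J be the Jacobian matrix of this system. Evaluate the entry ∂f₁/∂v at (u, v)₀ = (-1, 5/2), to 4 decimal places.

1.0000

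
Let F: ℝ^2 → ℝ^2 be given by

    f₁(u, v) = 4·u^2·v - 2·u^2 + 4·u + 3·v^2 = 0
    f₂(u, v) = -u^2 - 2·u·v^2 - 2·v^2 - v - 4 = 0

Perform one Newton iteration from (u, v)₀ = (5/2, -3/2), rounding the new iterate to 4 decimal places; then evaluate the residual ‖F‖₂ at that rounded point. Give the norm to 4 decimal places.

11.8137

At (5/2, -3/2): F = (-33.2500, -24.5000).
Jacobian J = [[8·u·v - 4·u + 4, 4·u^2 + 6·v], [-2·u - 2·v^2, -4·u·v - 4·v - 1]].
At the point, J = [[-36.0000, 16.0000], [-9.5000, 20.0000]] (det J = -568.0000).
Solving J·Δ = −F gives Δ = (-0.4806, 0.9967).
Then the next iterate is (u, v)₁ = (2.0194, -0.5033).
Re-evaluating at (2.0194, -0.5033): F = (-7.528202, -9.104370), so ‖F‖₂ = 11.8137.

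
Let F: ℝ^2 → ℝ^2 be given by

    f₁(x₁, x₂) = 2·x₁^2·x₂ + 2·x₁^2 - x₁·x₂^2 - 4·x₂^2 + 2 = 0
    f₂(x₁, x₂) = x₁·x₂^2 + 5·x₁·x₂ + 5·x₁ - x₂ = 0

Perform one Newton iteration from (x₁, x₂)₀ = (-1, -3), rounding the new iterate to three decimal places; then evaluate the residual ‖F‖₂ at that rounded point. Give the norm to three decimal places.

At (-1, -3): F = (-29.000, 4.000).
Jacobian J = [[4·x₁·x₂ + 4·x₁ - x₂^2, 2·x₁^2 - 2·x₁·x₂ - 8·x₂], [x₂^2 + 5·x₂ + 5, 2·x₁·x₂ + 5·x₁ - 1]].
At the point, J = [[-1.000, 20.000], [-1.000, 0.000]] (det J = 20.000).
Solving J·Δ = −F gives Δ = (4.000, 1.650).
Then the next iterate is (x₁, x₂)₁ = (3.000, -1.350).
Re-evaluating at (3.000, -1.350): F = (-17.05750, 1.56750), so ‖F‖₂ = 17.129.

17.129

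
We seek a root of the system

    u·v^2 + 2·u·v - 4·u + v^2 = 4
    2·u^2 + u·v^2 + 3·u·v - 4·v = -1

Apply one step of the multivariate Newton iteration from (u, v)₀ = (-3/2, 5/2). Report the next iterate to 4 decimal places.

(-1.5026, 0.9284)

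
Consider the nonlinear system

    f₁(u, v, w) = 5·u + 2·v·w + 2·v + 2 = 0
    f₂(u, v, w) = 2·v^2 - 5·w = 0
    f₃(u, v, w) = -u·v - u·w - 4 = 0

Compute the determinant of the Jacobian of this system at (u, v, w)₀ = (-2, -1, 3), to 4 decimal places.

106.0000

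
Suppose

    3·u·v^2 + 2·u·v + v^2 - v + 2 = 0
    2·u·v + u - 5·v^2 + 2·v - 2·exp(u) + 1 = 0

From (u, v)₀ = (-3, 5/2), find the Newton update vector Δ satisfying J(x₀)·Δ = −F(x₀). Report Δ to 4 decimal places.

At (-3, 5/2): F = (-65.5000, -43.349574).
Jacobian J = [[3·v^2 + 2·v, 6·u·v + 2·u + 2·v - 1], [2·v - 2·exp(u) + 1, 2·u - 10·v + 2]].
At the point, J = [[23.7500, -47.0000], [5.900426, -29.0000]] (det J = -411.429984).
Solving J·Δ = −F gives Δ = (-0.3352, -1.5630).

(-0.3352, -1.5630)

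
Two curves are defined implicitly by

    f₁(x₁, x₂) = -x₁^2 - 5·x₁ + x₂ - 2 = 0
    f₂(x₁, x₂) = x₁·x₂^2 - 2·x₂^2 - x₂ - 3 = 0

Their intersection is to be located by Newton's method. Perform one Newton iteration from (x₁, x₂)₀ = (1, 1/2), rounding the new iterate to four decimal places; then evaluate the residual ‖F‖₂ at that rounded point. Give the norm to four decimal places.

7.3396

At (1, 1/2): F = (-7.5000, -3.7500).
Jacobian J = [[-2·x₁ - 5, 1], [x₂^2, 2·x₁·x₂ - 4·x₂ - 1]].
At the point, J = [[-7.0000, 1.0000], [0.2500, -2.0000]] (det J = 13.7500).
Solving J·Δ = −F gives Δ = (-1.3636, -2.0455).
Then the next iterate is (x₁, x₂)₁ = (-0.3636, -1.5455).
Re-evaluating at (-0.3636, -1.5455): F = (-1.859705, -7.100125), so ‖F‖₂ = 7.3396.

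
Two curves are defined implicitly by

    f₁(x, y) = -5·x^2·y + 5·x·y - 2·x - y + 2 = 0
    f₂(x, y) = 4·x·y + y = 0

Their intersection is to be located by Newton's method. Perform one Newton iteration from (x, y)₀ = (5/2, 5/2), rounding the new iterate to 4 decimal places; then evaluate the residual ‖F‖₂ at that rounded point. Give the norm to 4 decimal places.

At (5/2, 5/2): F = (-52.3750, 27.5000).
Jacobian J = [[-10·x·y + 5·y - 2, -5·x^2 + 5·x - 1], [4·y, 4·x + 1]].
At the point, J = [[-52.0000, -19.7500], [10.0000, 11.0000]] (det J = -374.5000).
Solving J·Δ = −F gives Δ = (-0.0881, -2.4199).
Then the next iterate is (x, y)₁ = (2.4119, 0.0801).
Re-evaluating at (2.4119, 0.0801): F = (-4.267747, 0.852873), so ‖F‖₂ = 4.3521.

4.3521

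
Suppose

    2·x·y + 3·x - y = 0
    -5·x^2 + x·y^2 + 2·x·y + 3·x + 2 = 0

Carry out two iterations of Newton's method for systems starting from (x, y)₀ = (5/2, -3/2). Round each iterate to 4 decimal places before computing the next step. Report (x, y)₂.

(1.1891, -2.3653)

At (5/2, -3/2): F = (1.5000, -23.6250).
Jacobian J = [[2·y + 3, 2·x - 1], [-10·x + y^2 + 2·y + 3, 2·x·y + 2·x]].
At the point, J = [[0.0000, 4.0000], [-22.7500, -2.5000]] (det J = 91.0000).
Solving J·Δ = −F gives Δ = (-0.9973, -0.3750).
Then the next iterate is (x, y)₁ = (1.5027, -1.8750).
Round to (1.5027, -1.8750) and repeat: F = (0.747975, -5.134632), J = [[-0.7500, 2.0054], [-12.261375, -2.629725]].
Δ = (-0.3136, -0.4903), so (x, y)₂ = (1.1891, -2.3653).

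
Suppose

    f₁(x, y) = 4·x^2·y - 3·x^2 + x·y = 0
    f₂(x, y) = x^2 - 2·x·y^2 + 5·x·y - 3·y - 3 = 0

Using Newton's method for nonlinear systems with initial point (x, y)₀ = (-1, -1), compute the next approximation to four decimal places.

At (-1, -1): F = (-6.0000, 8.0000).
Jacobian J = [[8·x·y - 6·x + y, 4·x^2 + x], [2·x - 2·y^2 + 5·y, -4·x·y + 5·x - 3]].
At the point, J = [[13.0000, 3.0000], [-9.0000, -12.0000]] (det J = -129.0000).
Solving J·Δ = −F gives Δ = (0.3721, 0.3876).
Then the next iterate is (x, y)₁ = (-0.6279, -0.6124).

(-0.6279, -0.6124)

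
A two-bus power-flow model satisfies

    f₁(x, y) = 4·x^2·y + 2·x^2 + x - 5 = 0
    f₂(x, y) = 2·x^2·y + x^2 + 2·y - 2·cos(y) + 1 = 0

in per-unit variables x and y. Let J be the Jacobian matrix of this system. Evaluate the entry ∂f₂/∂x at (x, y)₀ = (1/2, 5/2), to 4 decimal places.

∂f₂/∂x = 4·x·y + 2·x.
At (1/2, 5/2) this is 6.0000.

6.0000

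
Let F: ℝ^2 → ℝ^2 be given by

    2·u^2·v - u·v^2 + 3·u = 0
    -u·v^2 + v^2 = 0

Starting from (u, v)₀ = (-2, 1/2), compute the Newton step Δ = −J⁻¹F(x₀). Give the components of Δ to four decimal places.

At (-2, 1/2): F = (-1.5000, 0.7500).
Jacobian J = [[4·u·v - v^2 + 3, 2·u^2 - 2·u·v], [-v^2, -2·u·v + 2·v]].
At the point, J = [[-1.2500, 10.0000], [-0.2500, 3.0000]] (det J = -1.2500).
Solving J·Δ = −F gives Δ = (-9.6000, -1.0500).

(-9.6000, -1.0500)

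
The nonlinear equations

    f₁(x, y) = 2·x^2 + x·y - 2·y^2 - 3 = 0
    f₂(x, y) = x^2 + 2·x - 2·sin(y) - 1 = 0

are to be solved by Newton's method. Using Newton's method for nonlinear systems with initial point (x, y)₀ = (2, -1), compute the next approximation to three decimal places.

At (2, -1): F = (1.000, 8.68294).
Jacobian J = [[4·x + y, x - 4·y], [2·x + 2, -2·cos(y)]].
At the point, J = [[7.000, 6.000], [6.000, -1.08060]] (det J = -43.56423).
Solving J·Δ = −F gives Δ = (-1.221, 1.257).
Then the next iterate is (x, y)₁ = (0.779, 0.257).

(0.779, 0.257)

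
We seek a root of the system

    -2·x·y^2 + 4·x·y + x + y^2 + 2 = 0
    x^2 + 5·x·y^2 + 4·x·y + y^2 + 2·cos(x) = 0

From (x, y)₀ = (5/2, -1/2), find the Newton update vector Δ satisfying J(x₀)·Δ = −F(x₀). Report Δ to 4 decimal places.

At (5/2, -1/2): F = (-1.5000, 3.022713).
Jacobian J = [[-2·y^2 + 4·y + 1, -4·x·y + 4·x + 2·y], [2·x + 5·y^2 + 4·y - 2·sin(x), 10·x·y + 4·x + 2·y]].
At the point, J = [[-1.5000, 14.0000], [3.053056, -3.5000]] (det J = -37.492780).
Solving J·Δ = −F gives Δ = (-0.9887, 0.0012).

(-0.9887, 0.0012)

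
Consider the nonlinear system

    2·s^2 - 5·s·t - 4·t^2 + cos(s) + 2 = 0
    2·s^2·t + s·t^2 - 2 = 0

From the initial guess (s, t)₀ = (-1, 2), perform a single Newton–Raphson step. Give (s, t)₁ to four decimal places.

At (-1, 2): F = (-1.459698, -2.0000).
Jacobian J = [[4·s - 5·t - sin(s), -5·s - 8·t], [4·s·t + t^2, 2·s^2 + 2·s·t]].
At the point, J = [[-13.158529, -11.0000], [-4.0000, -2.0000]] (det J = -17.682942).
Solving J·Δ = −F gives Δ = (-1.0790, 1.1581).
Then the next iterate is (s, t)₁ = (-2.0790, 3.1581).

(-2.0790, 3.1581)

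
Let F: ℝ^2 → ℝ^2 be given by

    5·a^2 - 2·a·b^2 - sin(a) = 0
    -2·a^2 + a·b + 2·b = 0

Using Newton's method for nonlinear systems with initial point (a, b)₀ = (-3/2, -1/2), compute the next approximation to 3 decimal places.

At (-3/2, -1/2): F = (12.99749, -4.750).
Jacobian J = [[10·a - 2·b^2 - cos(a), -4·a·b], [-4·a + b, a + 2]].
At the point, J = [[-15.57074, -3.000], [5.500, 0.500]] (det J = 8.71463).
Solving J·Δ = −F gives Δ = (0.889, -0.284).
Then the next iterate is (a, b)₁ = (-0.611, -0.784).

(-0.611, -0.784)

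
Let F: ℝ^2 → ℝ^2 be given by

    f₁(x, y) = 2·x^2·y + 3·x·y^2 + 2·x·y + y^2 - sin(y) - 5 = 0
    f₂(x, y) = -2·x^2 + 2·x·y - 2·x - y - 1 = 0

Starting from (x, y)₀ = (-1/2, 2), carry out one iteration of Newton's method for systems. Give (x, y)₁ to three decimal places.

At (-1/2, 2): F = (-8.90930, -4.500).
Jacobian J = [[4·x·y + 3·y^2 + 2·y, 2·x^2 + 6·x·y + 2·x + 2·y - cos(y)], [-4·x + 2·y - 2, 2·x - 1]].
At the point, J = [[12.000, -2.08385], [4.000, -2.000]] (det J = -15.66459).
Solving J·Δ = −F gives Δ = (0.539, -1.172).
Then the next iterate is (x, y)₁ = (0.039, 0.828).

(0.039, 0.828)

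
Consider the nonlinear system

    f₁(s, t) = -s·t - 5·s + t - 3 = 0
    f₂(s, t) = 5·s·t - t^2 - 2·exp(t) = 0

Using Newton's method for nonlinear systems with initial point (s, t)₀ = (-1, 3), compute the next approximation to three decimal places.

(-0.259, 1.963)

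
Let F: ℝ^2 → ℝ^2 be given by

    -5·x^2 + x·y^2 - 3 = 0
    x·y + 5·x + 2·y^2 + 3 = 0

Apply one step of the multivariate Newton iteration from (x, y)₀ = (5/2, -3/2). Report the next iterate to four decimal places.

(0.4026, 1.0455)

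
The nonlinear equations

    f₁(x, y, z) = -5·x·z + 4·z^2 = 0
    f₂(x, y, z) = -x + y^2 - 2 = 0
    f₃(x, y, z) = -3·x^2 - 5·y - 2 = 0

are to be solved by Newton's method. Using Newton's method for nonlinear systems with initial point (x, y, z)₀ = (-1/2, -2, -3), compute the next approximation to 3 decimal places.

(-1.471, -1.132, -2.352)

At (-1/2, -2, -3): F = (28.500, 2.500, 7.250).
Jacobian J = [[-5·z, 0, -5·x + 8·z], [-1, 2·y, 0], [-6·x, -5, 0]].
At the point, J = [[15.000, 0.000, -21.500], [-1.000, -4.000, 0.000], [3.000, -5.000, 0.000]] (det J = -365.500).
Solving J·Δ = −F gives Δ = (-0.971, 0.868, 0.648).
Then the next iterate is (x, y, z)₁ = (-1.471, -1.132, -2.352).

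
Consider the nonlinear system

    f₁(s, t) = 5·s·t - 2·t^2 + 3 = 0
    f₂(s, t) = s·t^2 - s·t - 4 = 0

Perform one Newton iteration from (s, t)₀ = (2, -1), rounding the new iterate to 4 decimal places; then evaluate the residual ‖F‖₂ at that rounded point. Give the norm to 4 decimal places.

2948.4445

At (2, -1): F = (-9.0000, 0.0000).
Jacobian J = [[5·t, 5·s - 4·t], [t^2 - t, 2·s·t - s]].
At the point, J = [[-5.0000, 14.0000], [2.0000, -6.0000]] (det J = 2.0000).
Solving J·Δ = −F gives Δ = (-27.0000, -9.0000).
Then the next iterate is (s, t)₁ = (-25.0000, -10.0000).
Re-evaluating at (-25.0000, -10.0000): F = (1053.0000, -2754.0000), so ‖F‖₂ = 2948.4445.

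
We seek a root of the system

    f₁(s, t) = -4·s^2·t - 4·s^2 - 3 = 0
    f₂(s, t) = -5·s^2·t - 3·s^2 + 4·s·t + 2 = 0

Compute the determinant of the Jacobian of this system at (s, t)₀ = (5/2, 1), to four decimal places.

-50.0000

J = [[-8·s·t - 8·s, -4·s^2], [-10·s·t - 6·s + 4·t, -5·s^2 + 4·s]].
At the point, J = [[-40.0000, -25.0000], [-36.0000, -21.2500]].
det J = -50.0000.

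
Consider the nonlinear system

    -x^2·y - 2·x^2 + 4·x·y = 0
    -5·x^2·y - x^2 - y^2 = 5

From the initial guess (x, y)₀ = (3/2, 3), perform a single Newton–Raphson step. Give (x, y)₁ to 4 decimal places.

At (3/2, 3): F = (6.7500, -50.0000).
Jacobian J = [[-2·x·y - 4·x + 4·y, -x^2 + 4·x], [-10·x·y - 2·x, -5·x^2 - 2·y]].
At the point, J = [[-3.0000, 3.7500], [-48.0000, -17.2500]] (det J = 231.7500).
Solving J·Δ = −F gives Δ = (-0.3066, -2.0453).
Then the next iterate is (x, y)₁ = (1.1934, 0.9547).

(1.1934, 0.9547)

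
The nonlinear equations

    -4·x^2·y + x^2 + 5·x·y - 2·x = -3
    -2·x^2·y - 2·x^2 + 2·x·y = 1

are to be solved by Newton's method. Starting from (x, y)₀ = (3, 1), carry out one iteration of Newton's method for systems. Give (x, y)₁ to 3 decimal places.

(1.330, 1.479)

At (3, 1): F = (-15.000, -31.000).
Jacobian J = [[-8·x·y + 2·x + 5·y - 2, -4·x^2 + 5·x], [-4·x·y - 4·x + 2·y, -2·x^2 + 2·x]].
At the point, J = [[-15.000, -21.000], [-22.000, -12.000]] (det J = -282.000).
Solving J·Δ = −F gives Δ = (-1.670, 0.479).
Then the next iterate is (x, y)₁ = (1.330, 1.479).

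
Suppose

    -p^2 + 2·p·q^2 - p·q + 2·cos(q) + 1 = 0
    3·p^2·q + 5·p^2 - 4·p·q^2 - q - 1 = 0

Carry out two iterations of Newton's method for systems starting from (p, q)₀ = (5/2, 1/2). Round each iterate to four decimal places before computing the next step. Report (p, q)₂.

At (5/2, 1/2): F = (-3.494835, 36.6250).
Jacobian J = [[-2·p + 2·q^2 - q, 4·p·q - p - 2·sin(q)], [6·p·q + 10·p - 4·q^2, 3·p^2 - 8·p·q - 1]].
At the point, J = [[-5.0000, 1.541149], [31.5000, 7.7500]] (det J = -87.296191).
Solving J·Δ = −F gives Δ = (-0.9569, -0.8367).
Then the next iterate is (p, q)₁ = (1.5431, -0.3367).
Round to (1.5431, -0.3367) and repeat: F = (1.375977, 8.137535), J = [[-2.522766, -2.960599], [11.860162, 10.299967]].
Δ = (-4.1916, 4.0365), so (p, q)₂ = (-2.6485, 3.6998).

(-2.6485, 3.6998)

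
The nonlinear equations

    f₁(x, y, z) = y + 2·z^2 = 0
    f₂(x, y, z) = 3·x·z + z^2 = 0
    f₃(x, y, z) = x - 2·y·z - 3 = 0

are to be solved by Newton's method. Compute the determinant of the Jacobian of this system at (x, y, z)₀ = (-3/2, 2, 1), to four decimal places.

-14.5000

J = [[0, 1, 4·z], [3·z, 0, 3·x + 2·z], [1, -2·z, -2·y]].
At the point, J = [[0.0000, 1.0000, 4.0000], [3.0000, 0.0000, -2.5000], [1.0000, -2.0000, -4.0000]].
det J = -14.5000.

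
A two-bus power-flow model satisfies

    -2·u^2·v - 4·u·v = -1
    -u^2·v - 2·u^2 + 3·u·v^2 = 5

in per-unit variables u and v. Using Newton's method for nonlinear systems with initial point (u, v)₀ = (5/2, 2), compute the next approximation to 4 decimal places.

At (5/2, 2): F = (-44.0000, 0.0000).
Jacobian J = [[-4·u·v - 4·v, -2·u^2 - 4·u], [-2·u·v - 4·u + 3·v^2, -u^2 + 6·u·v]].
At the point, J = [[-28.0000, -22.5000], [-8.0000, 23.7500]] (det J = -845.0000).
Solving J·Δ = −F gives Δ = (-1.2367, -0.4166).
Then the next iterate is (u, v)₁ = (1.2633, 1.5834).

(1.2633, 1.5834)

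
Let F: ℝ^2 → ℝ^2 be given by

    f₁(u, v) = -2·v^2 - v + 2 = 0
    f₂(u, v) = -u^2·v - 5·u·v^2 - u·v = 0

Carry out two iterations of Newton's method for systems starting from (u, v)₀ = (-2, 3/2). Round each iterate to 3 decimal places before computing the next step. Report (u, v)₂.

At (-2, 3/2): F = (-4.000, 19.500).
Jacobian J = [[0, -4·v - 1], [-2·u·v - 5·v^2 - v, -u^2 - 10·u·v - u]].
At the point, J = [[0.000, -7.000], [-6.750, 28.000]] (det J = -47.250).
Solving J·Δ = −F gives Δ = (0.519, -0.571).
Then the next iterate is (u, v)₁ = (-1.481, 0.929).
Round to (-1.481, 0.929) and repeat: F = (-0.65508, 5.72904), J = [[0.000, -4.716], [-2.49251, 13.04613]].
Δ = (1.571, -0.139), so (u, v)₂ = (0.090, 0.790).

(0.090, 0.790)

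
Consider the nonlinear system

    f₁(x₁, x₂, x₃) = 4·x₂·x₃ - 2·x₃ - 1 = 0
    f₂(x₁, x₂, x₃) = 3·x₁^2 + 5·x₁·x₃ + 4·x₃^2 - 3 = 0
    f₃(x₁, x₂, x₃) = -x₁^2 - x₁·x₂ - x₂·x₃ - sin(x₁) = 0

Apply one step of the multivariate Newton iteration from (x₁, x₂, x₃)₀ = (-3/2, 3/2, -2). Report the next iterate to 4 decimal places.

At (-3/2, 3/2, -2): F = (-9.0000, 34.7500, 3.997495).
Jacobian J = [[0, 4·x₃, 4·x₂ - 2], [6·x₁ + 5·x₃, 0, 5·x₁ + 8·x₃], [-2·x₁ - x₂ - cos(x₁), -x₁ - x₃, -x₂]].
At the point, J = [[0.0000, -8.0000, 4.0000], [-19.0000, 0.0000, -23.5000], [1.429263, 3.5000, -1.5000]] (det J = 230.701406).
Solving J·Δ = −F gives Δ = (-0.3501, -0.2441, 1.7618).
Then the next iterate is (x₁, x₂, x₃)₁ = (-1.8501, 1.2559, -0.2382).

(-1.8501, 1.2559, -0.2382)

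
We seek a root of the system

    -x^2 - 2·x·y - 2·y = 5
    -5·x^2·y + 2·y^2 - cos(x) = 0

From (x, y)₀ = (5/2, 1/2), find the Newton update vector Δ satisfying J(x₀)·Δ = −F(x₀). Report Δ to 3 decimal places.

(-3.592, 0.972)

At (5/2, 1/2): F = (-14.750, -14.32386).
Jacobian J = [[-2·x - 2·y, -2·x - 2], [-10·x·y + sin(x), -5·x^2 + 4·y]].
At the point, J = [[-6.000, -7.000], [-11.90153, -29.250]] (det J = 92.18931).
Solving J·Δ = −F gives Δ = (-3.592, 0.972).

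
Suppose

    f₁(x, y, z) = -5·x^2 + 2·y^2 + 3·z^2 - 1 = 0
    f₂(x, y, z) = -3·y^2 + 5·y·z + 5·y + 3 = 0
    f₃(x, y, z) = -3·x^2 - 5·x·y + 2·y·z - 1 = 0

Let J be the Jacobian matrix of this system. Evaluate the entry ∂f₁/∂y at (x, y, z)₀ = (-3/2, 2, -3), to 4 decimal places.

∂f₁/∂y = 4·y.
At (-3/2, 2, -3) this is 8.0000.

8.0000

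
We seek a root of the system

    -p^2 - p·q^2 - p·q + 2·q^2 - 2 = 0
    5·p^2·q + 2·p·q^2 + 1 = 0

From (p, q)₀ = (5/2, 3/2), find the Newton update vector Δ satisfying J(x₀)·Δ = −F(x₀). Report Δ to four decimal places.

(-1.5655, 0.1433)

At (5/2, 3/2): F = (-13.1250, 59.1250).
Jacobian J = [[-2·p - q^2 - q, -2·p·q - p + 4·q], [10·p·q + 2·q^2, 5·p^2 + 4·p·q]].
At the point, J = [[-8.7500, -4.0000], [42.0000, 46.2500]] (det J = -236.6875).
Solving J·Δ = −F gives Δ = (-1.5655, 0.1433).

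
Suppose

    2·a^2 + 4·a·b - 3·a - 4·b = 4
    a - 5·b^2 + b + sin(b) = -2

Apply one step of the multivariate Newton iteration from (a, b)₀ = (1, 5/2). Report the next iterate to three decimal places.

(1.455, 1.504)

At (1, 5/2): F = (-5.000, -25.15153).
Jacobian J = [[4·a + 4·b - 3, 4·a - 4], [1, -10·b + cos(b) + 1]].
At the point, J = [[11.000, 0.000], [1.000, -24.80114]] (det J = -272.81258).
Solving J·Δ = −F gives Δ = (0.455, -0.996).
Then the next iterate is (a, b)₁ = (1.455, 1.504).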